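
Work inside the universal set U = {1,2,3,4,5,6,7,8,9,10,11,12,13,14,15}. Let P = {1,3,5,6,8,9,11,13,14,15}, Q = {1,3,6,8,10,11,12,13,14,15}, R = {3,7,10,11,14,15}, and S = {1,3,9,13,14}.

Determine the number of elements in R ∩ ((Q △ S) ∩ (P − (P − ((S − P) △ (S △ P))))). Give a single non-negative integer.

2

Q △ S = {6,8,9,10,11,12,15}
S − P = {}
S △ P = {5,6,8,11,15}
(S − P) △ (S △ P) = {5,6,8,11,15}
P − ((S − P) △ (S △ P)) = {1,3,9,13,14}
P − (P − ((S − P) △ (S △ P))) = {5,6,8,11,15}
(Q △ S) ∩ (P − (P − ((S − P) △ (S △ P)))) = {6,8,11,15}
R ∩ ((Q △ S) ∩ (P − (P − ((S − P) △ (S △ P))))) = {11,15}
|R ∩ ((Q △ S) ∩ (P − (P − ((S − P) △ (S △ P)))))| = 2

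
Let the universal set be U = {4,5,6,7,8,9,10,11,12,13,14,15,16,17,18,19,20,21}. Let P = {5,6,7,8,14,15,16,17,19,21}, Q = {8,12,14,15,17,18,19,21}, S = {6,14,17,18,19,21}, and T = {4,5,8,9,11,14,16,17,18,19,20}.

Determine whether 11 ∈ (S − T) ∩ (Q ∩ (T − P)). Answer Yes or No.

11 ∉ S and 11 ∈ T, so 11 ∉ S − T
11 ∈ T and 11 ∉ P, so 11 ∈ T − P
11 ∉ Q and 11 ∈ (T − P), so 11 ∉ Q ∩ (T − P)
11 ∉ (S − T) and 11 ∉ (Q ∩ (T − P)), so 11 ∉ (S − T) ∩ (Q ∩ (T − P))

No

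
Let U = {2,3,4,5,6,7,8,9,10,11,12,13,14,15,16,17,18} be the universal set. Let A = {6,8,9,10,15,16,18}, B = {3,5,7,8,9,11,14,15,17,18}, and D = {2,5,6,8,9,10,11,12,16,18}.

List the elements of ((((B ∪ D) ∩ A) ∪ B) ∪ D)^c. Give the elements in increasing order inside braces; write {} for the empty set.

B ∪ D = {2,3,5,6,7,8,9,10,11,12,14,15,16,17,18}
(B ∪ D) ∩ A = {6,8,9,10,15,16,18}
((B ∪ D) ∩ A) ∪ B = {3,5,6,7,8,9,10,11,14,15,16,17,18}
(((B ∪ D) ∩ A) ∪ B) ∪ D = {2,3,5,6,7,8,9,10,11,12,14,15,16,17,18}
((((B ∪ D) ∩ A) ∪ B) ∪ D)^c = {4,13}

{4,13}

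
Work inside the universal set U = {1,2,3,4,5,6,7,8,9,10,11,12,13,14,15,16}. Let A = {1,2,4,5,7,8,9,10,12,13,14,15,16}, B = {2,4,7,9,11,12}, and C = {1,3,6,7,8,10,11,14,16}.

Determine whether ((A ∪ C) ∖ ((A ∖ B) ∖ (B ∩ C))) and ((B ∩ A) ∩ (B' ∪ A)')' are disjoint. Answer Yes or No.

No

A ∪ C = {1,2,3,4,5,6,7,8,9,10,11,12,13,14,15,16}
A ∖ B = {1,5,8,10,13,14,15,16}
B ∩ C = {7,11}
(A ∖ B) ∖ (B ∩ C) = {1,5,8,10,13,14,15,16}
(A ∪ C) ∖ ((A ∖ B) ∖ (B ∩ C)) = {2,3,4,6,7,9,11,12}
B ∩ A = {2,4,7,9,12}
B' = {1,3,5,6,8,10,13,14,15,16}
B' ∪ A = {1,2,3,4,5,6,7,8,9,10,12,13,14,15,16}
(B' ∪ A)' = {11}
(B ∩ A) ∩ (B' ∪ A)' = {}
((B ∩ A) ∩ (B' ∪ A)')' = {1,2,3,4,5,6,7,8,9,10,11,12,13,14,15,16}
2 lies in both, so they are not disjoint.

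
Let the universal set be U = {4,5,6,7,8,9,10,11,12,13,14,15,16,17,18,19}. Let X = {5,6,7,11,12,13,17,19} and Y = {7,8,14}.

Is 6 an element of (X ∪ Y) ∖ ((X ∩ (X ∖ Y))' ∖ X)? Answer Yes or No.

6 ∈ X and 6 ∉ Y, so 6 ∈ X ∪ Y
6 ∈ X and 6 ∉ Y, so 6 ∈ X ∖ Y
6 ∈ X and 6 ∈ (X ∖ Y), so 6 ∈ X ∩ (X ∖ Y)
6 ∉ (X ∩ (X ∖ Y))' since 6 ∈ (X ∩ (X ∖ Y))
6 ∉ (X ∩ (X ∖ Y))' and 6 ∈ X, so 6 ∉ (X ∩ (X ∖ Y))' ∖ X
6 ∈ (X ∪ Y) and 6 ∉ ((X ∩ (X ∖ Y))' ∖ X), so 6 ∈ (X ∪ Y) ∖ ((X ∩ (X ∖ Y))' ∖ X)

Yes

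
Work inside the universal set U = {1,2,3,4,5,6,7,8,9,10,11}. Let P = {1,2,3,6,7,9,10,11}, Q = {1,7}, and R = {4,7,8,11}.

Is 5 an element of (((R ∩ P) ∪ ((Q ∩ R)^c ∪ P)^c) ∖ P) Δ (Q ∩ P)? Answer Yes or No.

5 ∉ R and 5 ∉ P, so 5 ∉ R ∩ P
5 ∉ Q and 5 ∉ R, so 5 ∉ Q ∩ R
5 ∈ (Q ∩ R)^c since 5 ∉ (Q ∩ R)
5 ∈ (Q ∩ R)^c and 5 ∉ P, so 5 ∈ (Q ∩ R)^c ∪ P
5 ∉ ((Q ∩ R)^c ∪ P)^c since 5 ∈ ((Q ∩ R)^c ∪ P)
5 ∉ (R ∩ P) and 5 ∉ ((Q ∩ R)^c ∪ P)^c, so 5 ∉ (R ∩ P) ∪ ((Q ∩ R)^c ∪ P)^c
5 ∉ ((R ∩ P) ∪ ((Q ∩ R)^c ∪ P)^c) and 5 ∉ P, so 5 ∉ ((R ∩ P) ∪ ((Q ∩ R)^c ∪ P)^c) ∖ P
5 ∉ Q and 5 ∉ P, so 5 ∉ Q ∩ P
5 ∉ (((R ∩ P) ∪ ((Q ∩ R)^c ∪ P)^c) ∖ P) and 5 ∉ (Q ∩ P), so 5 ∉ (((R ∩ P) ∪ ((Q ∩ R)^c ∪ P)^c) ∖ P) Δ (Q ∩ P)

No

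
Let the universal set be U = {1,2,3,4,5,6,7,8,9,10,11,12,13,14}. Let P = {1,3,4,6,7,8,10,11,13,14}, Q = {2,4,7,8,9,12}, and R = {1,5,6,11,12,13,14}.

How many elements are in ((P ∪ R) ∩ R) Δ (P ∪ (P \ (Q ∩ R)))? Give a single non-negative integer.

P ∪ R = {1,3,4,5,6,7,8,10,11,12,13,14}
(P ∪ R) ∩ R = {1,5,6,11,12,13,14}
Q ∩ R = {12}
P \ (Q ∩ R) = {1,3,4,6,7,8,10,11,13,14}
P ∪ (P \ (Q ∩ R)) = {1,3,4,6,7,8,10,11,13,14}
((P ∪ R) ∩ R) Δ (P ∪ (P \ (Q ∩ R))) = {3,4,5,7,8,10,12}
|((P ∪ R) ∩ R) Δ (P ∪ (P \ (Q ∩ R)))| = 7

7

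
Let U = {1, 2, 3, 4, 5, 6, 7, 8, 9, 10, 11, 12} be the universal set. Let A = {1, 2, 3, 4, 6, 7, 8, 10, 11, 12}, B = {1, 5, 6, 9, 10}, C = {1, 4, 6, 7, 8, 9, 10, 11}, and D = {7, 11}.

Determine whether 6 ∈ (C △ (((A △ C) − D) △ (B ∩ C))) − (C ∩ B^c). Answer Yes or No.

6 ∈ A and 6 ∈ C, so 6 ∉ A △ C
6 ∉ (A △ C) and 6 ∉ D, so 6 ∉ (A △ C) − D
6 ∈ B and 6 ∈ C, so 6 ∈ B ∩ C
6 ∉ ((A △ C) − D) and 6 ∈ (B ∩ C), so 6 ∈ ((A △ C) − D) △ (B ∩ C)
6 ∈ C and 6 ∈ (((A △ C) − D) △ (B ∩ C)), so 6 ∉ C △ (((A △ C) − D) △ (B ∩ C))
6 ∈ B, so 6 ∉ B^c
6 ∈ C and 6 ∉ B^c, so 6 ∉ C ∩ B^c
6 ∉ (C △ (((A △ C) − D) △ (B ∩ C))) and 6 ∉ (C ∩ B^c), so 6 ∉ (C △ (((A △ C) − D) △ (B ∩ C))) − (C ∩ B^c)

No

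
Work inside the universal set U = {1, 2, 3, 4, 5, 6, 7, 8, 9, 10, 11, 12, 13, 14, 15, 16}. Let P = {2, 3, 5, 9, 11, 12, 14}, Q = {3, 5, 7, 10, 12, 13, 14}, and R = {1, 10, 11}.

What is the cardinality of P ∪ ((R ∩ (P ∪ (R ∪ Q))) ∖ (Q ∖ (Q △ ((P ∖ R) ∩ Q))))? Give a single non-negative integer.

9

R ∪ Q = {1, 3, 5, 7, 10, 11, 12, 13, 14}
P ∪ (R ∪ Q) = {1, 2, 3, 5, 7, 9, 10, 11, 12, 13, 14}
R ∩ (P ∪ (R ∪ Q)) = {1, 10, 11}
P ∖ R = {2, 3, 5, 9, 12, 14}
(P ∖ R) ∩ Q = {3, 5, 12, 14}
Q △ ((P ∖ R) ∩ Q) = {7, 10, 13}
Q ∖ (Q △ ((P ∖ R) ∩ Q)) = {3, 5, 12, 14}
(R ∩ (P ∪ (R ∪ Q))) ∖ (Q ∖ (Q △ ((P ∖ R) ∩ Q))) = {1, 10, 11}
P ∪ ((R ∩ (P ∪ (R ∪ Q))) ∖ (Q ∖ (Q △ ((P ∖ R) ∩ Q)))) = {1, 2, 3, 5, 9, 10, 11, 12, 14}
|P ∪ ((R ∩ (P ∪ (R ∪ Q))) ∖ (Q ∖ (Q △ ((P ∖ R) ∩ Q))))| = 9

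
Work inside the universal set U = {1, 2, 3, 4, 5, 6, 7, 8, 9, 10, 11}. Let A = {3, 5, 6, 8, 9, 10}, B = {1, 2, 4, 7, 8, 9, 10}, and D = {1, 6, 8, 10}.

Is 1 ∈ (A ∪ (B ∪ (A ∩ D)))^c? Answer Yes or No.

No

1 ∉ A and 1 ∈ D, so 1 ∉ A ∩ D
1 ∈ B and 1 ∉ (A ∩ D), so 1 ∈ B ∪ (A ∩ D)
1 ∉ A and 1 ∈ (B ∪ (A ∩ D)), so 1 ∈ A ∪ (B ∪ (A ∩ D))
1 ∉ (A ∪ (B ∪ (A ∩ D)))^c since 1 ∈ (A ∪ (B ∪ (A ∩ D)))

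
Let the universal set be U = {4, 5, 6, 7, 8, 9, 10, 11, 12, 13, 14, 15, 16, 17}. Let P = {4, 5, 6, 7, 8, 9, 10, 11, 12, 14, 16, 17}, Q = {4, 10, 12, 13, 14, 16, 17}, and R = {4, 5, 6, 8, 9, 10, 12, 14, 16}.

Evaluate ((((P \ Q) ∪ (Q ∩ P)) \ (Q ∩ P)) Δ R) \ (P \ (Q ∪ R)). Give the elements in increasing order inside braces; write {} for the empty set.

{4, 10, 12, 14, 16}

P \ Q = {5, 6, 7, 8, 9, 11}
Q ∩ P = {4, 10, 12, 14, 16, 17}
(P \ Q) ∪ (Q ∩ P) = {4, 5, 6, 7, 8, 9, 10, 11, 12, 14, 16, 17}
((P \ Q) ∪ (Q ∩ P)) \ (Q ∩ P) = {5, 6, 7, 8, 9, 11}
(((P \ Q) ∪ (Q ∩ P)) \ (Q ∩ P)) Δ R = {4, 7, 10, 11, 12, 14, 16}
Q ∪ R = {4, 5, 6, 8, 9, 10, 12, 13, 14, 16, 17}
P \ (Q ∪ R) = {7, 11}
((((P \ Q) ∪ (Q ∩ P)) \ (Q ∩ P)) Δ R) \ (P \ (Q ∪ R)) = {4, 10, 12, 14, 16}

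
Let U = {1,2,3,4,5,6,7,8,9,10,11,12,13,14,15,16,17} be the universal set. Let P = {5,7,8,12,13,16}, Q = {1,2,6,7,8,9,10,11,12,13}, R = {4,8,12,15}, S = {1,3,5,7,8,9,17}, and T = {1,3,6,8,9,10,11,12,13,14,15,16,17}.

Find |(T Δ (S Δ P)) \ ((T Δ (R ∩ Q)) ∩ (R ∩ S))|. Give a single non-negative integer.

S Δ P = {1,3,9,12,13,16,17}
T Δ (S Δ P) = {6,8,10,11,14,15}
R ∩ Q = {8,12}
T Δ (R ∩ Q) = {1,3,6,9,10,11,13,14,15,16,17}
R ∩ S = {8}
(T Δ (R ∩ Q)) ∩ (R ∩ S) = {}
(T Δ (S Δ P)) \ ((T Δ (R ∩ Q)) ∩ (R ∩ S)) = {6,8,10,11,14,15}
|(T Δ (S Δ P)) \ ((T Δ (R ∩ Q)) ∩ (R ∩ S))| = 6

6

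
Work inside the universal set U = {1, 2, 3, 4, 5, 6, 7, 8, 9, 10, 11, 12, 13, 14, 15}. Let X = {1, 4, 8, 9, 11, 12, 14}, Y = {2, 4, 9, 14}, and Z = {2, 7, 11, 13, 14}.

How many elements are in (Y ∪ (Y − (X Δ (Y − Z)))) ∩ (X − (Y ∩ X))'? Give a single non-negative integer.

Y − Z = {4, 9}
X Δ (Y − Z) = {1, 8, 11, 12, 14}
Y − (X Δ (Y − Z)) = {2, 4, 9}
Y ∪ (Y − (X Δ (Y − Z))) = {2, 4, 9, 14}
Y ∩ X = {4, 9, 14}
X − (Y ∩ X) = {1, 8, 11, 12}
(X − (Y ∩ X))' = {2, 3, 4, 5, 6, 7, 9, 10, 13, 14, 15}
(Y ∪ (Y − (X Δ (Y − Z)))) ∩ (X − (Y ∩ X))' = {2, 4, 9, 14}
|(Y ∪ (Y − (X Δ (Y − Z)))) ∩ (X − (Y ∩ X))'| = 4

4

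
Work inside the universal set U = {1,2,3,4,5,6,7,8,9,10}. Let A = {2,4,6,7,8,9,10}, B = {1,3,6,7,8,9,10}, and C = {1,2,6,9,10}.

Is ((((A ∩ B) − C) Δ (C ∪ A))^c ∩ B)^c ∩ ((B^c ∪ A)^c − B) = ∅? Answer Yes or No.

A ∩ B = {6,7,8,9,10}
(A ∩ B) − C = {7,8}
C ∪ A = {1,2,4,6,7,8,9,10}
((A ∩ B) − C) Δ (C ∪ A) = {1,2,4,6,9,10}
(((A ∩ B) − C) Δ (C ∪ A))^c = {3,5,7,8}
(((A ∩ B) − C) Δ (C ∪ A))^c ∩ B = {3,7,8}
((((A ∩ B) − C) Δ (C ∪ A))^c ∩ B)^c = {1,2,4,5,6,9,10}
B^c = {2,4,5}
B^c ∪ A = {2,4,5,6,7,8,9,10}
(B^c ∪ A)^c = {1,3}
(B^c ∪ A)^c − B = {}
{1,2,4,5,6,9,10} and {} share no elements.

Yes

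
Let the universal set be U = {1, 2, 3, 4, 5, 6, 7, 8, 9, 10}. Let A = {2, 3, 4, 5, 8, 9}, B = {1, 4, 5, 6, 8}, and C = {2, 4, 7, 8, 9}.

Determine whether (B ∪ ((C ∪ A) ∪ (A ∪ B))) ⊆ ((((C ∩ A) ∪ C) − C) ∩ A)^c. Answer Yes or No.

Yes

C ∪ A = {2, 3, 4, 5, 7, 8, 9}
A ∪ B = {1, 2, 3, 4, 5, 6, 8, 9}
(C ∪ A) ∪ (A ∪ B) = {1, 2, 3, 4, 5, 6, 7, 8, 9}
B ∪ ((C ∪ A) ∪ (A ∪ B)) = {1, 2, 3, 4, 5, 6, 7, 8, 9}
C ∩ A = {2, 4, 8, 9}
(C ∩ A) ∪ C = {2, 4, 7, 8, 9}
((C ∩ A) ∪ C) − C = {}
(((C ∩ A) ∪ C) − C) ∩ A = {}
((((C ∩ A) ∪ C) − C) ∩ A)^c = {1, 2, 3, 4, 5, 6, 7, 8, 9, 10}
Every element of {1, 2, 3, 4, 5, 6, 7, 8, 9} is in {1, 2, 3, 4, 5, 6, 7, 8, 9, 10}, so B ∪ ((C ∪ A) ∪ (A ∪ B)) ⊆ ((((C ∩ A) ∪ C) − C) ∩ A)^c.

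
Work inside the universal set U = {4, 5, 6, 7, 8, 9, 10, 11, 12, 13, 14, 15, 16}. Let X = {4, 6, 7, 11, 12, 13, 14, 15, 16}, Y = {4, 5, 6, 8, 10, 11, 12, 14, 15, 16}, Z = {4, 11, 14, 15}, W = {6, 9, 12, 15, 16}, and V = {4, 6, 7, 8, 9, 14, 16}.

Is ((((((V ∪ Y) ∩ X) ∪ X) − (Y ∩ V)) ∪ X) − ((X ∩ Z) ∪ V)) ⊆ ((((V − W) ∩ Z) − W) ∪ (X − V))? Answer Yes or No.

V ∪ Y = {4, 5, 6, 7, 8, 9, 10, 11, 12, 14, 15, 16}
(V ∪ Y) ∩ X = {4, 6, 7, 11, 12, 14, 15, 16}
((V ∪ Y) ∩ X) ∪ X = {4, 6, 7, 11, 12, 13, 14, 15, 16}
Y ∩ V = {4, 6, 8, 14, 16}
(((V ∪ Y) ∩ X) ∪ X) − (Y ∩ V) = {7, 11, 12, 13, 15}
((((V ∪ Y) ∩ X) ∪ X) − (Y ∩ V)) ∪ X = {4, 6, 7, 11, 12, 13, 14, 15, 16}
X ∩ Z = {4, 11, 14, 15}
(X ∩ Z) ∪ V = {4, 6, 7, 8, 9, 11, 14, 15, 16}
(((((V ∪ Y) ∩ X) ∪ X) − (Y ∩ V)) ∪ X) − ((X ∩ Z) ∪ V) = {12, 13}
V − W = {4, 7, 8, 14}
(V − W) ∩ Z = {4, 14}
((V − W) ∩ Z) − W = {4, 14}
X − V = {11, 12, 13, 15}
(((V − W) ∩ Z) − W) ∪ (X − V) = {4, 11, 12, 13, 14, 15}
Every element of {12, 13} is in {4, 11, 12, 13, 14, 15}, so (((((V ∪ Y) ∩ X) ∪ X) − (Y ∩ V)) ∪ X) − ((X ∩ Z) ∪ V) ⊆ (((V − W) ∩ Z) − W) ∪ (X − V).

Yes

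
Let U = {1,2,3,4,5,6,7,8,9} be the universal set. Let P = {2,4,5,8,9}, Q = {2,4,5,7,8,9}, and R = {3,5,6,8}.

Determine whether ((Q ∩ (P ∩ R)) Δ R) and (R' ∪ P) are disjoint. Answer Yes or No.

Yes

P ∩ R = {5,8}
Q ∩ (P ∩ R) = {5,8}
(Q ∩ (P ∩ R)) Δ R = {3,6}
R' = {1,2,4,7,9}
R' ∪ P = {1,2,4,5,7,8,9}
{3,6} and {1,2,4,5,7,8,9} share no elements.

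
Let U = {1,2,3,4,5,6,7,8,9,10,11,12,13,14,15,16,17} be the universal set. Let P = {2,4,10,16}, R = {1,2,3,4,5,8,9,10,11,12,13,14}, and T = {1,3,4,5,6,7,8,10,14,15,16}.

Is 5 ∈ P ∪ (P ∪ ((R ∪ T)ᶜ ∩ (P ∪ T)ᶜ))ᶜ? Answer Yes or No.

5 ∈ R and 5 ∈ T, so 5 ∈ R ∪ T
5 ∉ (R ∪ T)ᶜ since 5 ∈ (R ∪ T)
5 ∉ P and 5 ∈ T, so 5 ∈ P ∪ T
5 ∉ (P ∪ T)ᶜ since 5 ∈ (P ∪ T)
5 ∉ (R ∪ T)ᶜ and 5 ∉ (P ∪ T)ᶜ, so 5 ∉ (R ∪ T)ᶜ ∩ (P ∪ T)ᶜ
5 ∉ P and 5 ∉ ((R ∪ T)ᶜ ∩ (P ∪ T)ᶜ), so 5 ∉ P ∪ ((R ∪ T)ᶜ ∩ (P ∪ T)ᶜ)
5 ∈ (P ∪ ((R ∪ T)ᶜ ∩ (P ∪ T)ᶜ))ᶜ since 5 ∉ (P ∪ ((R ∪ T)ᶜ ∩ (P ∪ T)ᶜ))
5 ∉ P and 5 ∈ (P ∪ ((R ∪ T)ᶜ ∩ (P ∪ T)ᶜ))ᶜ, so 5 ∈ P ∪ (P ∪ ((R ∪ T)ᶜ ∩ (P ∪ T)ᶜ))ᶜ

Yes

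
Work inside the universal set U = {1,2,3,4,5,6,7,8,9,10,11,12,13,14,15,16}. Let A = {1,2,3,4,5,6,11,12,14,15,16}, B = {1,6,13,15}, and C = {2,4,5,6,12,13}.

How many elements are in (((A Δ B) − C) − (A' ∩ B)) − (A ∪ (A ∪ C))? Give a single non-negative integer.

A Δ B = {2,3,4,5,11,12,13,14,16}
(A Δ B) − C = {3,11,14,16}
A' = {7,8,9,10,13}
A' ∩ B = {13}
((A Δ B) − C) − (A' ∩ B) = {3,11,14,16}
A ∪ C = {1,2,3,4,5,6,11,12,13,14,15,16}
A ∪ (A ∪ C) = {1,2,3,4,5,6,11,12,13,14,15,16}
(((A Δ B) − C) − (A' ∩ B)) − (A ∪ (A ∪ C)) = {}
|(((A Δ B) − C) − (A' ∩ B)) − (A ∪ (A ∪ C))| = 0

0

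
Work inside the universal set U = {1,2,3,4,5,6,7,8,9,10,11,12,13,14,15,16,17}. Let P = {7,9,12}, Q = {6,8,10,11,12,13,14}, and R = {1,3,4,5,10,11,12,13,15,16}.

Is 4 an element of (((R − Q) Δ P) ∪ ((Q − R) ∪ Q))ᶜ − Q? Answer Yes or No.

No

4 ∈ R and 4 ∉ Q, so 4 ∈ R − Q
4 ∈ (R − Q) and 4 ∉ P, so 4 ∈ (R − Q) Δ P
4 ∉ Q and 4 ∈ R, so 4 ∉ Q − R
4 ∉ (Q − R) and 4 ∉ Q, so 4 ∉ (Q − R) ∪ Q
4 ∈ ((R − Q) Δ P) and 4 ∉ ((Q − R) ∪ Q), so 4 ∈ ((R − Q) Δ P) ∪ ((Q − R) ∪ Q)
4 ∉ (((R − Q) Δ P) ∪ ((Q − R) ∪ Q))ᶜ since 4 ∈ (((R − Q) Δ P) ∪ ((Q − R) ∪ Q))
4 ∉ (((R − Q) Δ P) ∪ ((Q − R) ∪ Q))ᶜ and 4 ∉ Q, so 4 ∉ (((R − Q) Δ P) ∪ ((Q − R) ∪ Q))ᶜ − Q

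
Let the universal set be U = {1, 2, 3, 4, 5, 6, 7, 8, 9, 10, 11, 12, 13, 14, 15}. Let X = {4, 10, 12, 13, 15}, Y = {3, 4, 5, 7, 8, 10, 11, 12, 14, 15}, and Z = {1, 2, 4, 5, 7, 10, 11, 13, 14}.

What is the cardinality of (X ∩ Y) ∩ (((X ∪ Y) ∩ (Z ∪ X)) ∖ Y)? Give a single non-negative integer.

X ∩ Y = {4, 10, 12, 15}
X ∪ Y = {3, 4, 5, 7, 8, 10, 11, 12, 13, 14, 15}
Z ∪ X = {1, 2, 4, 5, 7, 10, 11, 12, 13, 14, 15}
(X ∪ Y) ∩ (Z ∪ X) = {4, 5, 7, 10, 11, 12, 13, 14, 15}
((X ∪ Y) ∩ (Z ∪ X)) ∖ Y = {13}
(X ∩ Y) ∩ (((X ∪ Y) ∩ (Z ∪ X)) ∖ Y) = {}
|(X ∩ Y) ∩ (((X ∪ Y) ∩ (Z ∪ X)) ∖ Y)| = 0

0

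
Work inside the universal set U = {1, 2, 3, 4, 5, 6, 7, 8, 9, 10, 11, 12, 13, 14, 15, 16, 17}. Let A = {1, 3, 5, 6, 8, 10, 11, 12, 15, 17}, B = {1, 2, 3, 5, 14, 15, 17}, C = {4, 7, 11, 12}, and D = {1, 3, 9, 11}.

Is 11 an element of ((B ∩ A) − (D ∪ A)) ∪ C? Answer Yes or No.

Yes

11 ∉ B and 11 ∈ A, so 11 ∉ B ∩ A
11 ∈ D and 11 ∈ A, so 11 ∈ D ∪ A
11 ∉ (B ∩ A) and 11 ∈ (D ∪ A), so 11 ∉ (B ∩ A) − (D ∪ A)
11 ∉ ((B ∩ A) − (D ∪ A)) and 11 ∈ C, so 11 ∈ ((B ∩ A) − (D ∪ A)) ∪ C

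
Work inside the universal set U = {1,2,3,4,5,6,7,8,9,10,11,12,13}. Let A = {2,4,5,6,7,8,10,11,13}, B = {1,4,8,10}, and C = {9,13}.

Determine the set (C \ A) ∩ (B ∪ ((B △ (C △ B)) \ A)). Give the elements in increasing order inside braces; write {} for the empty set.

{9}

C \ A = {9}
C △ B = {1,4,8,9,10,13}
B △ (C △ B) = {9,13}
(B △ (C △ B)) \ A = {9}
B ∪ ((B △ (C △ B)) \ A) = {1,4,8,9,10}
(C \ A) ∩ (B ∪ ((B △ (C △ B)) \ A)) = {9}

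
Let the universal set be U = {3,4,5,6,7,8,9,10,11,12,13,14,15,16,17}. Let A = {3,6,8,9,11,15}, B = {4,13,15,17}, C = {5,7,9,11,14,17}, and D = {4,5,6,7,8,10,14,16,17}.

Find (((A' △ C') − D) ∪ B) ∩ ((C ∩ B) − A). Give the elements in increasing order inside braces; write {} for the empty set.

{17}

A' = {4,5,7,10,12,13,14,16,17}
C' = {3,4,6,8,10,12,13,15,16}
A' △ C' = {3,5,6,7,8,14,15,17}
(A' △ C') − D = {3,15}
((A' △ C') − D) ∪ B = {3,4,13,15,17}
C ∩ B = {17}
(C ∩ B) − A = {17}
(((A' △ C') − D) ∪ B) ∩ ((C ∩ B) − A) = {17}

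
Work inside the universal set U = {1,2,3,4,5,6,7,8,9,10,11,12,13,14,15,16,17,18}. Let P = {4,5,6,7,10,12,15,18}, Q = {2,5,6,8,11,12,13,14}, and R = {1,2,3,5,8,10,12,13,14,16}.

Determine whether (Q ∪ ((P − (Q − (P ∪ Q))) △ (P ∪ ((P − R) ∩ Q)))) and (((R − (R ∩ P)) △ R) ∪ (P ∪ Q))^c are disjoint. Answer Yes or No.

P ∪ Q = {2,4,5,6,7,8,10,11,12,13,14,15,18}
Q − (P ∪ Q) = {}
P − (Q − (P ∪ Q)) = {4,5,6,7,10,12,15,18}
P − R = {4,6,7,15,18}
(P − R) ∩ Q = {6}
P ∪ ((P − R) ∩ Q) = {4,5,6,7,10,12,15,18}
(P − (Q − (P ∪ Q))) △ (P ∪ ((P − R) ∩ Q)) = {}
Q ∪ ((P − (Q − (P ∪ Q))) △ (P ∪ ((P − R) ∩ Q))) = {2,5,6,8,11,12,13,14}
R ∩ P = {5,10,12}
R − (R ∩ P) = {1,2,3,8,13,14,16}
(R − (R ∩ P)) △ R = {5,10,12}
((R − (R ∩ P)) △ R) ∪ (P ∪ Q) = {2,4,5,6,7,8,10,11,12,13,14,15,18}
(((R − (R ∩ P)) △ R) ∪ (P ∪ Q))^c = {1,3,9,16,17}
{2,5,6,8,11,12,13,14} and {1,3,9,16,17} share no elements.

Yes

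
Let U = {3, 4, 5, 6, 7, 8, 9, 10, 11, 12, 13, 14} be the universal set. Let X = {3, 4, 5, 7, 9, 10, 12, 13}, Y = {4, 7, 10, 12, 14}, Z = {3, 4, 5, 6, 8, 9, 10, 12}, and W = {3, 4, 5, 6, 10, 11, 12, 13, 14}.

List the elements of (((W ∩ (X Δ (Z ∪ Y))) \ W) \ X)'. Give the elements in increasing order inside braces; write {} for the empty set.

Z ∪ Y = {3, 4, 5, 6, 7, 8, 9, 10, 12, 14}
X Δ (Z ∪ Y) = {6, 8, 13, 14}
W ∩ (X Δ (Z ∪ Y)) = {6, 13, 14}
(W ∩ (X Δ (Z ∪ Y))) \ W = {}
((W ∩ (X Δ (Z ∪ Y))) \ W) \ X = {}
(((W ∩ (X Δ (Z ∪ Y))) \ W) \ X)' = {3, 4, 5, 6, 7, 8, 9, 10, 11, 12, 13, 14}

{3, 4, 5, 6, 7, 8, 9, 10, 11, 12, 13, 14}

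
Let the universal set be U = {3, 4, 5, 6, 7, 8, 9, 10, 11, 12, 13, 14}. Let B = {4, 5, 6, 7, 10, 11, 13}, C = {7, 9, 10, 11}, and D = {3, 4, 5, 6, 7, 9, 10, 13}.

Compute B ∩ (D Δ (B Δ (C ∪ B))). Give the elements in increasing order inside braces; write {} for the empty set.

{4, 5, 6, 7, 10, 13}

C ∪ B = {4, 5, 6, 7, 9, 10, 11, 13}
B Δ (C ∪ B) = {9}
D Δ (B Δ (C ∪ B)) = {3, 4, 5, 6, 7, 10, 13}
B ∩ (D Δ (B Δ (C ∪ B))) = {4, 5, 6, 7, 10, 13}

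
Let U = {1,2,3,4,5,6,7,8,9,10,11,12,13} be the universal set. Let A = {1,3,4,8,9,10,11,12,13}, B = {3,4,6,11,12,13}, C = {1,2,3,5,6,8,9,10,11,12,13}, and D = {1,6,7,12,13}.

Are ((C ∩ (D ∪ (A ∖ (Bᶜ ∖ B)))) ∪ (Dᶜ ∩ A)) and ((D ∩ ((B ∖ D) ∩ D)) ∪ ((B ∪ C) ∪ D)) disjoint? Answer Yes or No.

No

Bᶜ = {1,2,5,7,8,9,10}
Bᶜ ∖ B = {1,2,5,7,8,9,10}
A ∖ (Bᶜ ∖ B) = {3,4,11,12,13}
D ∪ (A ∖ (Bᶜ ∖ B)) = {1,3,4,6,7,11,12,13}
C ∩ (D ∪ (A ∖ (Bᶜ ∖ B))) = {1,3,6,11,12,13}
Dᶜ = {2,3,4,5,8,9,10,11}
Dᶜ ∩ A = {3,4,8,9,10,11}
(C ∩ (D ∪ (A ∖ (Bᶜ ∖ B)))) ∪ (Dᶜ ∩ A) = {1,3,4,6,8,9,10,11,12,13}
B ∖ D = {3,4,11}
(B ∖ D) ∩ D = {}
D ∩ ((B ∖ D) ∩ D) = {}
B ∪ C = {1,2,3,4,5,6,8,9,10,11,12,13}
(B ∪ C) ∪ D = {1,2,3,4,5,6,7,8,9,10,11,12,13}
(D ∩ ((B ∖ D) ∩ D)) ∪ ((B ∪ C) ∪ D) = {1,2,3,4,5,6,7,8,9,10,11,12,13}
1 lies in both, so they are not disjoint.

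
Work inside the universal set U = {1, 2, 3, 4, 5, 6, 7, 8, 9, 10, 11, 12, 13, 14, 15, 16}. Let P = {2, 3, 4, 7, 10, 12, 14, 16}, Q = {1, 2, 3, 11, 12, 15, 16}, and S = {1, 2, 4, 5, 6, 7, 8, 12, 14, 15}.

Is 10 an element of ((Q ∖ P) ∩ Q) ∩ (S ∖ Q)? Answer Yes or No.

10 ∉ Q and 10 ∈ P, so 10 ∉ Q ∖ P
10 ∉ (Q ∖ P) and 10 ∉ Q, so 10 ∉ (Q ∖ P) ∩ Q
10 ∉ S and 10 ∉ Q, so 10 ∉ S ∖ Q
10 ∉ ((Q ∖ P) ∩ Q) and 10 ∉ (S ∖ Q), so 10 ∉ ((Q ∖ P) ∩ Q) ∩ (S ∖ Q)

No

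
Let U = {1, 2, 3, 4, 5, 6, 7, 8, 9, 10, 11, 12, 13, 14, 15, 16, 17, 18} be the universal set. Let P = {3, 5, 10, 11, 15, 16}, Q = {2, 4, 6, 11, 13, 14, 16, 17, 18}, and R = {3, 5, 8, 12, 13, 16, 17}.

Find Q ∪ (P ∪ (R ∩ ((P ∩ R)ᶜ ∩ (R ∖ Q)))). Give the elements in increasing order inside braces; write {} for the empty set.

P ∩ R = {3, 5, 16}
(P ∩ R)ᶜ = {1, 2, 4, 6, 7, 8, 9, 10, 11, 12, 13, 14, 15, 17, 18}
R ∖ Q = {3, 5, 8, 12}
(P ∩ R)ᶜ ∩ (R ∖ Q) = {8, 12}
R ∩ ((P ∩ R)ᶜ ∩ (R ∖ Q)) = {8, 12}
P ∪ (R ∩ ((P ∩ R)ᶜ ∩ (R ∖ Q))) = {3, 5, 8, 10, 11, 12, 15, 16}
Q ∪ (P ∪ (R ∩ ((P ∩ R)ᶜ ∩ (R ∖ Q)))) = {2, 3, 4, 5, 6, 8, 10, 11, 12, 13, 14, 15, 16, 17, 18}

{2, 3, 4, 5, 6, 8, 10, 11, 12, 13, 14, 15, 16, 17, 18}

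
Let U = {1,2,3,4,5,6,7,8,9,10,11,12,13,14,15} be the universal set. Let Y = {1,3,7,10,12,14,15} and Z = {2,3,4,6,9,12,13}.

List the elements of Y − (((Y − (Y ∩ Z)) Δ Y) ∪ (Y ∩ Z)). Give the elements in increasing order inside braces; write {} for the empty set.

Y ∩ Z = {3,12}
Y − (Y ∩ Z) = {1,7,10,14,15}
(Y − (Y ∩ Z)) Δ Y = {3,12}
((Y − (Y ∩ Z)) Δ Y) ∪ (Y ∩ Z) = {3,12}
Y − (((Y − (Y ∩ Z)) Δ Y) ∪ (Y ∩ Z)) = {1,7,10,14,15}

{1,7,10,14,15}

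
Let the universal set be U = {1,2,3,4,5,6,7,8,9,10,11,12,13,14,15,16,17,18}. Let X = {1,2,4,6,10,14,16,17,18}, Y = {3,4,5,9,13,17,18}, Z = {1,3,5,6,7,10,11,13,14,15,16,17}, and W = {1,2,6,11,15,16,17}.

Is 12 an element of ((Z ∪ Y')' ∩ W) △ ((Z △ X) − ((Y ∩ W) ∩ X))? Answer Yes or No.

12 ∉ Y, so 12 ∈ Y'
12 ∉ Z and 12 ∈ Y', so 12 ∈ Z ∪ Y'
12 ∉ (Z ∪ Y')' since 12 ∈ (Z ∪ Y')
12 ∉ (Z ∪ Y')' and 12 ∉ W, so 12 ∉ (Z ∪ Y')' ∩ W
12 ∉ Z and 12 ∉ X, so 12 ∉ Z △ X
12 ∉ Y and 12 ∉ W, so 12 ∉ Y ∩ W
12 ∉ (Y ∩ W) and 12 ∉ X, so 12 ∉ (Y ∩ W) ∩ X
12 ∉ (Z △ X) and 12 ∉ ((Y ∩ W) ∩ X), so 12 ∉ (Z △ X) − ((Y ∩ W) ∩ X)
12 ∉ ((Z ∪ Y')' ∩ W) and 12 ∉ ((Z △ X) − ((Y ∩ W) ∩ X)), so 12 ∉ ((Z ∪ Y')' ∩ W) △ ((Z △ X) − ((Y ∩ W) ∩ X))

No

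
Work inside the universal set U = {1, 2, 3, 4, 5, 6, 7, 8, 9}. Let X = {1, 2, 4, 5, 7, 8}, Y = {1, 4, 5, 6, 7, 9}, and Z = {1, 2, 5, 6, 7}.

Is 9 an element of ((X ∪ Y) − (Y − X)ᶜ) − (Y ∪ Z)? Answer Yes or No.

9 ∉ X and 9 ∈ Y, so 9 ∈ X ∪ Y
9 ∈ Y and 9 ∉ X, so 9 ∈ Y − X
9 ∉ (Y − X)ᶜ since 9 ∈ (Y − X)
9 ∈ (X ∪ Y) and 9 ∉ (Y − X)ᶜ, so 9 ∈ (X ∪ Y) − (Y − X)ᶜ
9 ∈ Y and 9 ∉ Z, so 9 ∈ Y ∪ Z
9 ∈ ((X ∪ Y) − (Y − X)ᶜ) and 9 ∈ (Y ∪ Z), so 9 ∉ ((X ∪ Y) − (Y − X)ᶜ) − (Y ∪ Z)

No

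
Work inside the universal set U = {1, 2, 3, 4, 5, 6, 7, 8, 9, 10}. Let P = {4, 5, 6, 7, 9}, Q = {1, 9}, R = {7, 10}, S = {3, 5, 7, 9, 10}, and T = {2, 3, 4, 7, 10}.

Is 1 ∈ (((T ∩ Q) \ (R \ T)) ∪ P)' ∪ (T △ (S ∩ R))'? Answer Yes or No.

Yes

1 ∉ T and 1 ∈ Q, so 1 ∉ T ∩ Q
1 ∉ R and 1 ∉ T, so 1 ∉ R \ T
1 ∉ (T ∩ Q) and 1 ∉ (R \ T), so 1 ∉ (T ∩ Q) \ (R \ T)
1 ∉ ((T ∩ Q) \ (R \ T)) and 1 ∉ P, so 1 ∉ ((T ∩ Q) \ (R \ T)) ∪ P
1 ∈ (((T ∩ Q) \ (R \ T)) ∪ P)' since 1 ∉ (((T ∩ Q) \ (R \ T)) ∪ P)
1 ∉ S and 1 ∉ R, so 1 ∉ S ∩ R
1 ∉ T and 1 ∉ (S ∩ R), so 1 ∉ T △ (S ∩ R)
1 ∈ (T △ (S ∩ R))' since 1 ∉ (T △ (S ∩ R))
1 ∈ (((T ∩ Q) \ (R \ T)) ∪ P)' and 1 ∈ (T △ (S ∩ R))', so 1 ∈ (((T ∩ Q) \ (R \ T)) ∪ P)' ∪ (T △ (S ∩ R))'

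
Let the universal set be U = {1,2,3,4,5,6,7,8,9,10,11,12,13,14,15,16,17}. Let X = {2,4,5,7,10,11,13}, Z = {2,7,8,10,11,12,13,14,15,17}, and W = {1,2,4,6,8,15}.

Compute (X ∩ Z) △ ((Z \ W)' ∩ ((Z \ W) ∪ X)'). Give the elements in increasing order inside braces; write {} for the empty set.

X ∩ Z = {2,7,10,11,13}
Z \ W = {7,10,11,12,13,14,17}
(Z \ W)' = {1,2,3,4,5,6,8,9,15,16}
(Z \ W) ∪ X = {2,4,5,7,10,11,12,13,14,17}
((Z \ W) ∪ X)' = {1,3,6,8,9,15,16}
(Z \ W)' ∩ ((Z \ W) ∪ X)' = {1,3,6,8,9,15,16}
(X ∩ Z) △ ((Z \ W)' ∩ ((Z \ W) ∪ X)') = {1,2,3,6,7,8,9,10,11,13,15,16}

{1,2,3,6,7,8,9,10,11,13,15,16}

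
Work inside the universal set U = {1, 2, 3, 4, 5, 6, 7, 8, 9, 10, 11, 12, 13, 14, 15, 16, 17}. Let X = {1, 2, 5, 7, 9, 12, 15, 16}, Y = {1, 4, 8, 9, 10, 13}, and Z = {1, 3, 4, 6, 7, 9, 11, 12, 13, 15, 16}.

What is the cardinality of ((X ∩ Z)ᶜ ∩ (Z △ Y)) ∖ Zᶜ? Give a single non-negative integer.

3

X ∩ Z = {1, 7, 9, 12, 15, 16}
(X ∩ Z)ᶜ = {2, 3, 4, 5, 6, 8, 10, 11, 13, 14, 17}
Z △ Y = {3, 6, 7, 8, 10, 11, 12, 15, 16}
(X ∩ Z)ᶜ ∩ (Z △ Y) = {3, 6, 8, 10, 11}
Zᶜ = {2, 5, 8, 10, 14, 17}
((X ∩ Z)ᶜ ∩ (Z △ Y)) ∖ Zᶜ = {3, 6, 11}
|((X ∩ Z)ᶜ ∩ (Z △ Y)) ∖ Zᶜ| = 3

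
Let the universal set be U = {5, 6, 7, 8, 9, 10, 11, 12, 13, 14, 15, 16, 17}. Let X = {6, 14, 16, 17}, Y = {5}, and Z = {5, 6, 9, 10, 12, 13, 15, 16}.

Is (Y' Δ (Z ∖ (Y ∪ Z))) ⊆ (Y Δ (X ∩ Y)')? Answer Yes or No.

Y' = {6, 7, 8, 9, 10, 11, 12, 13, 14, 15, 16, 17}
Y ∪ Z = {5, 6, 9, 10, 12, 13, 15, 16}
Z ∖ (Y ∪ Z) = {}
Y' Δ (Z ∖ (Y ∪ Z)) = {6, 7, 8, 9, 10, 11, 12, 13, 14, 15, 16, 17}
X ∩ Y = {}
(X ∩ Y)' = {5, 6, 7, 8, 9, 10, 11, 12, 13, 14, 15, 16, 17}
Y Δ (X ∩ Y)' = {6, 7, 8, 9, 10, 11, 12, 13, 14, 15, 16, 17}
Every element of {6, 7, 8, 9, 10, 11, 12, 13, 14, 15, 16, 17} is in {6, 7, 8, 9, 10, 11, 12, 13, 14, 15, 16, 17}, so Y' Δ (Z ∖ (Y ∪ Z)) ⊆ Y Δ (X ∩ Y)'.

Yes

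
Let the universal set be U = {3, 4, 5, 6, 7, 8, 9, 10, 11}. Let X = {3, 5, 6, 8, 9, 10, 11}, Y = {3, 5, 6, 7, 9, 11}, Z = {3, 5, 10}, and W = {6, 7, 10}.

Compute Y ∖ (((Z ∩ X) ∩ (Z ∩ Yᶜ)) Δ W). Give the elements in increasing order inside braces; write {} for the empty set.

{3, 5, 9, 11}

Z ∩ X = {3, 5, 10}
Yᶜ = {4, 8, 10}
Z ∩ Yᶜ = {10}
(Z ∩ X) ∩ (Z ∩ Yᶜ) = {10}
((Z ∩ X) ∩ (Z ∩ Yᶜ)) Δ W = {6, 7}
Y ∖ (((Z ∩ X) ∩ (Z ∩ Yᶜ)) Δ W) = {3, 5, 9, 11}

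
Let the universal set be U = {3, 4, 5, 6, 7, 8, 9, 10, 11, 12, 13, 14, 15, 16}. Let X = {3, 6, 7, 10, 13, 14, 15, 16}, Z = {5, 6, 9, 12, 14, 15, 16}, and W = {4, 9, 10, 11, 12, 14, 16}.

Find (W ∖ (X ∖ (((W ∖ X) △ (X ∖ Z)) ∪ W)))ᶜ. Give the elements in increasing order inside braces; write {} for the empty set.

{3, 5, 6, 7, 8, 13, 15}

W ∖ X = {4, 9, 11, 12}
X ∖ Z = {3, 7, 10, 13}
(W ∖ X) △ (X ∖ Z) = {3, 4, 7, 9, 10, 11, 12, 13}
((W ∖ X) △ (X ∖ Z)) ∪ W = {3, 4, 7, 9, 10, 11, 12, 13, 14, 16}
X ∖ (((W ∖ X) △ (X ∖ Z)) ∪ W) = {6, 15}
W ∖ (X ∖ (((W ∖ X) △ (X ∖ Z)) ∪ W)) = {4, 9, 10, 11, 12, 14, 16}
(W ∖ (X ∖ (((W ∖ X) △ (X ∖ Z)) ∪ W)))ᶜ = {3, 5, 6, 7, 8, 13, 15}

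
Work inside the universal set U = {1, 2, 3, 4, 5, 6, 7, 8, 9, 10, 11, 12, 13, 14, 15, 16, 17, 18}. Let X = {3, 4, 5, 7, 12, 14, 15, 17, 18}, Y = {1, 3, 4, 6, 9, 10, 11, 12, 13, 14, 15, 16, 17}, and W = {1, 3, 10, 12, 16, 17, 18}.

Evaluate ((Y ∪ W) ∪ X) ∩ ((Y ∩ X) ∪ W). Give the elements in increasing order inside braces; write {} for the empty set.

Y ∪ W = {1, 3, 4, 6, 9, 10, 11, 12, 13, 14, 15, 16, 17, 18}
(Y ∪ W) ∪ X = {1, 3, 4, 5, 6, 7, 9, 10, 11, 12, 13, 14, 15, 16, 17, 18}
Y ∩ X = {3, 4, 12, 14, 15, 17}
(Y ∩ X) ∪ W = {1, 3, 4, 10, 12, 14, 15, 16, 17, 18}
((Y ∪ W) ∪ X) ∩ ((Y ∩ X) ∪ W) = {1, 3, 4, 10, 12, 14, 15, 16, 17, 18}

{1, 3, 4, 10, 12, 14, 15, 16, 17, 18}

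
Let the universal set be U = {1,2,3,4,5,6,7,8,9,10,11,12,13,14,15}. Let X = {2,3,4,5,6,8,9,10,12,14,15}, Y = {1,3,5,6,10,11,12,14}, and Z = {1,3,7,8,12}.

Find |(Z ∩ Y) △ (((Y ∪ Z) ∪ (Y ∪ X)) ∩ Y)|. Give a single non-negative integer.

Z ∩ Y = {1,3,12}
Y ∪ Z = {1,3,5,6,7,8,10,11,12,14}
Y ∪ X = {1,2,3,4,5,6,8,9,10,11,12,14,15}
(Y ∪ Z) ∪ (Y ∪ X) = {1,2,3,4,5,6,7,8,9,10,11,12,14,15}
((Y ∪ Z) ∪ (Y ∪ X)) ∩ Y = {1,3,5,6,10,11,12,14}
(Z ∩ Y) △ (((Y ∪ Z) ∪ (Y ∪ X)) ∩ Y) = {5,6,10,11,14}
|(Z ∩ Y) △ (((Y ∪ Z) ∪ (Y ∪ X)) ∩ Y)| = 5

5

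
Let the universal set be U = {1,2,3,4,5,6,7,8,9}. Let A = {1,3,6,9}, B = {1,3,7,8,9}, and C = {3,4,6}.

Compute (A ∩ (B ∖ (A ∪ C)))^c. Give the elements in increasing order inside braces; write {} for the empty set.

{1,2,3,4,5,6,7,8,9}

A ∪ C = {1,3,4,6,9}
B ∖ (A ∪ C) = {7,8}
A ∩ (B ∖ (A ∪ C)) = {}
(A ∩ (B ∖ (A ∪ C)))^c = {1,2,3,4,5,6,7,8,9}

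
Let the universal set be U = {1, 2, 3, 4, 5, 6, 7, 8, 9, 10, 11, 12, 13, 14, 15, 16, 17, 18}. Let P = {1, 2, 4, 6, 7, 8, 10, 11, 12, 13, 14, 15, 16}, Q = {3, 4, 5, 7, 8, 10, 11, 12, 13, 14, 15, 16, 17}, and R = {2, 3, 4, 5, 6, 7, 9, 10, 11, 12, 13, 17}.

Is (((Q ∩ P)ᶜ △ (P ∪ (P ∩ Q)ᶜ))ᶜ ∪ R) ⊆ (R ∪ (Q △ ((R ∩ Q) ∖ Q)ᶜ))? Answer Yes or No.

Q ∩ P = {4, 7, 8, 10, 11, 12, 13, 14, 15, 16}
(Q ∩ P)ᶜ = {1, 2, 3, 5, 6, 9, 17, 18}
P ∩ Q = {4, 7, 8, 10, 11, 12, 13, 14, 15, 16}
(P ∩ Q)ᶜ = {1, 2, 3, 5, 6, 9, 17, 18}
P ∪ (P ∩ Q)ᶜ = {1, 2, 3, 4, 5, 6, 7, 8, 9, 10, 11, 12, 13, 14, 15, 16, 17, 18}
(Q ∩ P)ᶜ △ (P ∪ (P ∩ Q)ᶜ) = {4, 7, 8, 10, 11, 12, 13, 14, 15, 16}
((Q ∩ P)ᶜ △ (P ∪ (P ∩ Q)ᶜ))ᶜ = {1, 2, 3, 5, 6, 9, 17, 18}
((Q ∩ P)ᶜ △ (P ∪ (P ∩ Q)ᶜ))ᶜ ∪ R = {1, 2, 3, 4, 5, 6, 7, 9, 10, 11, 12, 13, 17, 18}
R ∩ Q = {3, 4, 5, 7, 10, 11, 12, 13, 17}
(R ∩ Q) ∖ Q = {}
((R ∩ Q) ∖ Q)ᶜ = {1, 2, 3, 4, 5, 6, 7, 8, 9, 10, 11, 12, 13, 14, 15, 16, 17, 18}
Q △ ((R ∩ Q) ∖ Q)ᶜ = {1, 2, 6, 9, 18}
R ∪ (Q △ ((R ∩ Q) ∖ Q)ᶜ) = {1, 2, 3, 4, 5, 6, 7, 9, 10, 11, 12, 13, 17, 18}
Every element of {1, 2, 3, 4, 5, 6, 7, 9, 10, 11, 12, 13, 17, 18} is in {1, 2, 3, 4, 5, 6, 7, 9, 10, 11, 12, 13, 17, 18}, so ((Q ∩ P)ᶜ △ (P ∪ (P ∩ Q)ᶜ))ᶜ ∪ R ⊆ R ∪ (Q △ ((R ∩ Q) ∖ Q)ᶜ).

Yes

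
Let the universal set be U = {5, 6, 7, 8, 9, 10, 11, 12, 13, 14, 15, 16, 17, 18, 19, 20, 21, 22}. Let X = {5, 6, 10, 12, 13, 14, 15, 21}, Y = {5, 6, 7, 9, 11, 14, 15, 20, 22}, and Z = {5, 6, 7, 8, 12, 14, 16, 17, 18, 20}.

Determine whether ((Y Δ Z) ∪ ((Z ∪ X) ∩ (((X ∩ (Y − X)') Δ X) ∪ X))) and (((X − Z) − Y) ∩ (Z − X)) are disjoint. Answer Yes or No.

Yes

Y Δ Z = {8, 9, 11, 12, 15, 16, 17, 18, 22}
Z ∪ X = {5, 6, 7, 8, 10, 12, 13, 14, 15, 16, 17, 18, 20, 21}
Y − X = {7, 9, 11, 20, 22}
(Y − X)' = {5, 6, 8, 10, 12, 13, 14, 15, 16, 17, 18, 19, 21}
X ∩ (Y − X)' = {5, 6, 10, 12, 13, 14, 15, 21}
(X ∩ (Y − X)') Δ X = {}
((X ∩ (Y − X)') Δ X) ∪ X = {5, 6, 10, 12, 13, 14, 15, 21}
(Z ∪ X) ∩ (((X ∩ (Y − X)') Δ X) ∪ X) = {5, 6, 10, 12, 13, 14, 15, 21}
(Y Δ Z) ∪ ((Z ∪ X) ∩ (((X ∩ (Y − X)') Δ X) ∪ X)) = {5, 6, 8, 9, 10, 11, 12, 13, 14, 15, 16, 17, 18, 21, 22}
X − Z = {10, 13, 15, 21}
(X − Z) − Y = {10, 13, 21}
Z − X = {7, 8, 16, 17, 18, 20}
((X − Z) − Y) ∩ (Z − X) = {}
{5, 6, 8, 9, 10, 11, 12, 13, 14, 15, 16, 17, 18, 21, 22} and {} share no elements.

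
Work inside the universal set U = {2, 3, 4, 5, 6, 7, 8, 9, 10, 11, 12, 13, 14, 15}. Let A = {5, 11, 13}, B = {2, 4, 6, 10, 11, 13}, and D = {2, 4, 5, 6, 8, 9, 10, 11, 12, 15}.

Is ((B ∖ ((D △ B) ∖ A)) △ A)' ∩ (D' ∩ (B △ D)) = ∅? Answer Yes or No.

D △ B = {5, 8, 9, 12, 13, 15}
(D △ B) ∖ A = {8, 9, 12, 15}
B ∖ ((D △ B) ∖ A) = {2, 4, 6, 10, 11, 13}
(B ∖ ((D △ B) ∖ A)) △ A = {2, 4, 5, 6, 10}
((B ∖ ((D △ B) ∖ A)) △ A)' = {3, 7, 8, 9, 11, 12, 13, 14, 15}
D' = {3, 7, 13, 14}
B △ D = {5, 8, 9, 12, 13, 15}
D' ∩ (B △ D) = {13}
13 lies in both, so they are not disjoint.

No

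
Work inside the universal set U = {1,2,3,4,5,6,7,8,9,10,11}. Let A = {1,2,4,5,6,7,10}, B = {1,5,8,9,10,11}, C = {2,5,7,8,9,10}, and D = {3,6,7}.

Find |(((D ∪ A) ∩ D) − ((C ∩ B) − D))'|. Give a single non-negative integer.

D ∪ A = {1,2,3,4,5,6,7,10}
(D ∪ A) ∩ D = {3,6,7}
C ∩ B = {5,8,9,10}
(C ∩ B) − D = {5,8,9,10}
((D ∪ A) ∩ D) − ((C ∩ B) − D) = {3,6,7}
(((D ∪ A) ∩ D) − ((C ∩ B) − D))' = {1,2,4,5,8,9,10,11}
|(((D ∪ A) ∩ D) − ((C ∩ B) − D))'| = 8

8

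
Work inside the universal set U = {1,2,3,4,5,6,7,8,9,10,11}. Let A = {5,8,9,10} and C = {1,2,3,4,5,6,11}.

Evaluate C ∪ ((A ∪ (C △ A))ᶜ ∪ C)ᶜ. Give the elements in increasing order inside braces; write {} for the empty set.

{1,2,3,4,5,6,8,9,10,11}

C △ A = {1,2,3,4,6,8,9,10,11}
A ∪ (C △ A) = {1,2,3,4,5,6,8,9,10,11}
(A ∪ (C △ A))ᶜ = {7}
(A ∪ (C △ A))ᶜ ∪ C = {1,2,3,4,5,6,7,11}
((A ∪ (C △ A))ᶜ ∪ C)ᶜ = {8,9,10}
C ∪ ((A ∪ (C △ A))ᶜ ∪ C)ᶜ = {1,2,3,4,5,6,8,9,10,11}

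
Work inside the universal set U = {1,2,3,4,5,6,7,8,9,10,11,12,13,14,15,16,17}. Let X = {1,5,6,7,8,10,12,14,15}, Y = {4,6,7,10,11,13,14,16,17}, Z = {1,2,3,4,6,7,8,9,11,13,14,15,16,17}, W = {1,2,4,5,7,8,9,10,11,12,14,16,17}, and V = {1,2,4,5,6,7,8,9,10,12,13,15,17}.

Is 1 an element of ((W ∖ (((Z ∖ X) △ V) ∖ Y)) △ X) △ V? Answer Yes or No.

1 ∈ Z and 1 ∈ X, so 1 ∉ Z ∖ X
1 ∉ (Z ∖ X) and 1 ∈ V, so 1 ∈ (Z ∖ X) △ V
1 ∈ ((Z ∖ X) △ V) and 1 ∉ Y, so 1 ∈ ((Z ∖ X) △ V) ∖ Y
1 ∈ W and 1 ∈ (((Z ∖ X) △ V) ∖ Y), so 1 ∉ W ∖ (((Z ∖ X) △ V) ∖ Y)
1 ∉ (W ∖ (((Z ∖ X) △ V) ∖ Y)) and 1 ∈ X, so 1 ∈ (W ∖ (((Z ∖ X) △ V) ∖ Y)) △ X
1 ∈ ((W ∖ (((Z ∖ X) △ V) ∖ Y)) △ X) and 1 ∈ V, so 1 ∉ ((W ∖ (((Z ∖ X) △ V) ∖ Y)) △ X) △ V

No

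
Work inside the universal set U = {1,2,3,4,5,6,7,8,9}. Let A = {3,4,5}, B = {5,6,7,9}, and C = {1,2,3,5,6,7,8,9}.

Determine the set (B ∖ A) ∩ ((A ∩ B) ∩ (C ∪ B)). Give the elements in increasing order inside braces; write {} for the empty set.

B ∖ A = {6,7,9}
A ∩ B = {5}
C ∪ B = {1,2,3,5,6,7,8,9}
(A ∩ B) ∩ (C ∪ B) = {5}
(B ∖ A) ∩ ((A ∩ B) ∩ (C ∪ B)) = {}

{}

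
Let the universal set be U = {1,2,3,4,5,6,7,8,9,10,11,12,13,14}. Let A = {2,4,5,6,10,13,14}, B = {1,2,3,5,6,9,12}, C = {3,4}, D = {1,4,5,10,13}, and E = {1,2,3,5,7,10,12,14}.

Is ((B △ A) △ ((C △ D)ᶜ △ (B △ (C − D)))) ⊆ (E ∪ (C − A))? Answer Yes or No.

No

B △ A = {1,3,4,9,10,12,13,14}
C △ D = {1,3,5,10,13}
(C △ D)ᶜ = {2,4,6,7,8,9,11,12,14}
C − D = {3}
B △ (C − D) = {1,2,5,6,9,12}
(C △ D)ᶜ △ (B △ (C − D)) = {1,4,5,7,8,11,14}
(B △ A) △ ((C △ D)ᶜ △ (B △ (C − D))) = {3,5,7,8,9,10,11,12,13}
C − A = {3}
E ∪ (C − A) = {1,2,3,5,7,10,12,14}
8 ∈ (B △ A) △ ((C △ D)ᶜ △ (B △ (C − D))) but 8 ∉ E ∪ (C − A), so the inclusion fails.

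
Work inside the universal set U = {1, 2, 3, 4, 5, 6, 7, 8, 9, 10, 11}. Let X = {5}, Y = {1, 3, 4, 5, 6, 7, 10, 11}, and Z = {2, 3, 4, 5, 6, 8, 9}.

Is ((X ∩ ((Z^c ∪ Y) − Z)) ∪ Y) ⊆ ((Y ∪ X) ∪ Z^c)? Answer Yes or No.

Yes

Z^c = {1, 7, 10, 11}
Z^c ∪ Y = {1, 3, 4, 5, 6, 7, 10, 11}
(Z^c ∪ Y) − Z = {1, 7, 10, 11}
X ∩ ((Z^c ∪ Y) − Z) = {}
(X ∩ ((Z^c ∪ Y) − Z)) ∪ Y = {1, 3, 4, 5, 6, 7, 10, 11}
Y ∪ X = {1, 3, 4, 5, 6, 7, 10, 11}
(Y ∪ X) ∪ Z^c = {1, 3, 4, 5, 6, 7, 10, 11}
Every element of {1, 3, 4, 5, 6, 7, 10, 11} is in {1, 3, 4, 5, 6, 7, 10, 11}, so (X ∩ ((Z^c ∪ Y) − Z)) ∪ Y ⊆ (Y ∪ X) ∪ Z^c.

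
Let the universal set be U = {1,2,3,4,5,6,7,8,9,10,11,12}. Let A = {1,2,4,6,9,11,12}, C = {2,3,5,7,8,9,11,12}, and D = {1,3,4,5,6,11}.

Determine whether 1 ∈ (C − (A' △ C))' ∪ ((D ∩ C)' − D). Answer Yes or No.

1 ∈ A, so 1 ∉ A'
1 ∉ A' and 1 ∉ C, so 1 ∉ A' △ C
1 ∉ C and 1 ∉ (A' △ C), so 1 ∉ C − (A' △ C)
1 ∈ (C − (A' △ C))' since 1 ∉ (C − (A' △ C))
1 ∈ D and 1 ∉ C, so 1 ∉ D ∩ C
1 ∈ (D ∩ C)' since 1 ∉ (D ∩ C)
1 ∈ (D ∩ C)' and 1 ∈ D, so 1 ∉ (D ∩ C)' − D
1 ∈ (C − (A' △ C))' and 1 ∉ ((D ∩ C)' − D), so 1 ∈ (C − (A' △ C))' ∪ ((D ∩ C)' − D)

Yes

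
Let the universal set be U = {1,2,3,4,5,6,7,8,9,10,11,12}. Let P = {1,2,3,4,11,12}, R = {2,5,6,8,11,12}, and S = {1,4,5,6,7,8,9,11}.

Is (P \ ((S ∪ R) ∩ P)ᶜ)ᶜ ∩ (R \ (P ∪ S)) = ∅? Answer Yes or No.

Yes

S ∪ R = {1,2,4,5,6,7,8,9,11,12}
(S ∪ R) ∩ P = {1,2,4,11,12}
((S ∪ R) ∩ P)ᶜ = {3,5,6,7,8,9,10}
P \ ((S ∪ R) ∩ P)ᶜ = {1,2,4,11,12}
(P \ ((S ∪ R) ∩ P)ᶜ)ᶜ = {3,5,6,7,8,9,10}
P ∪ S = {1,2,3,4,5,6,7,8,9,11,12}
R \ (P ∪ S) = {}
{3,5,6,7,8,9,10} and {} share no elements.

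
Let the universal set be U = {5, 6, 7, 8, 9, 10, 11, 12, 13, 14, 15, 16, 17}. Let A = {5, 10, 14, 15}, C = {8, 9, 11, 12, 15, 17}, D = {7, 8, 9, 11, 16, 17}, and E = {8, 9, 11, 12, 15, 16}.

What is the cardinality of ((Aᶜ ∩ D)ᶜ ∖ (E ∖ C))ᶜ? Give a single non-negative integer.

6

Aᶜ = {6, 7, 8, 9, 11, 12, 13, 16, 17}
Aᶜ ∩ D = {7, 8, 9, 11, 16, 17}
(Aᶜ ∩ D)ᶜ = {5, 6, 10, 12, 13, 14, 15}
E ∖ C = {16}
(Aᶜ ∩ D)ᶜ ∖ (E ∖ C) = {5, 6, 10, 12, 13, 14, 15}
((Aᶜ ∩ D)ᶜ ∖ (E ∖ C))ᶜ = {7, 8, 9, 11, 16, 17}
|((Aᶜ ∩ D)ᶜ ∖ (E ∖ C))ᶜ| = 6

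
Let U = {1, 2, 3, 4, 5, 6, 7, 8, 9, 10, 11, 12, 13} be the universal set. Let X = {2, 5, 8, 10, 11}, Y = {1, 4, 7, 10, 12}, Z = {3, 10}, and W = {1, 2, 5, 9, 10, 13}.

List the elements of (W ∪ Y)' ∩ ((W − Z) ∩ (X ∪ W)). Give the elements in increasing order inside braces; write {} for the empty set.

W ∪ Y = {1, 2, 4, 5, 7, 9, 10, 12, 13}
(W ∪ Y)' = {3, 6, 8, 11}
W − Z = {1, 2, 5, 9, 13}
X ∪ W = {1, 2, 5, 8, 9, 10, 11, 13}
(W − Z) ∩ (X ∪ W) = {1, 2, 5, 9, 13}
(W ∪ Y)' ∩ ((W − Z) ∩ (X ∪ W)) = {}

{}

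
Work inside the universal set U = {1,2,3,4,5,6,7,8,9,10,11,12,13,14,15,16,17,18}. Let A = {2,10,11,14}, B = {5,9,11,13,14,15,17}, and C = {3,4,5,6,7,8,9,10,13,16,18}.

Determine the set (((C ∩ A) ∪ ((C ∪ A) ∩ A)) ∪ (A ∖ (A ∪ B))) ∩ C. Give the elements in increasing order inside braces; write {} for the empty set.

{10}

C ∩ A = {10}
C ∪ A = {2,3,4,5,6,7,8,9,10,11,13,14,16,18}
(C ∪ A) ∩ A = {2,10,11,14}
(C ∩ A) ∪ ((C ∪ A) ∩ A) = {2,10,11,14}
A ∪ B = {2,5,9,10,11,13,14,15,17}
A ∖ (A ∪ B) = {}
((C ∩ A) ∪ ((C ∪ A) ∩ A)) ∪ (A ∖ (A ∪ B)) = {2,10,11,14}
(((C ∩ A) ∪ ((C ∪ A) ∩ A)) ∪ (A ∖ (A ∪ B))) ∩ C = {10}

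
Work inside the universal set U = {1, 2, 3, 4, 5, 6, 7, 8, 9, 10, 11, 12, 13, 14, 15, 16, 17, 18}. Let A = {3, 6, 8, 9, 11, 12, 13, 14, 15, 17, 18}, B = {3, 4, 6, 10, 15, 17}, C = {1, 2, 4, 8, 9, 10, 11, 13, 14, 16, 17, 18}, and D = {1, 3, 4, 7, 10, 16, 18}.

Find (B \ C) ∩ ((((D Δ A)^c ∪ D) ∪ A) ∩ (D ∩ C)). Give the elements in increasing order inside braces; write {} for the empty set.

{}

B \ C = {3, 6, 15}
D Δ A = {1, 4, 6, 7, 8, 9, 10, 11, 12, 13, 14, 15, 16, 17}
(D Δ A)^c = {2, 3, 5, 18}
(D Δ A)^c ∪ D = {1, 2, 3, 4, 5, 7, 10, 16, 18}
((D Δ A)^c ∪ D) ∪ A = {1, 2, 3, 4, 5, 6, 7, 8, 9, 10, 11, 12, 13, 14, 15, 16, 17, 18}
D ∩ C = {1, 4, 10, 16, 18}
(((D Δ A)^c ∪ D) ∪ A) ∩ (D ∩ C) = {1, 4, 10, 16, 18}
(B \ C) ∩ ((((D Δ A)^c ∪ D) ∪ A) ∩ (D ∩ C)) = {}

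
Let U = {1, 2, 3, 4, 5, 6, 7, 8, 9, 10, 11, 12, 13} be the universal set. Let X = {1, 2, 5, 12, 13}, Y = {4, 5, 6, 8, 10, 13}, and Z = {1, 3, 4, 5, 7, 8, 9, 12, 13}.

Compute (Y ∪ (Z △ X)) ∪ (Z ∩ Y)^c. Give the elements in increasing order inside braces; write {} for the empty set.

{1, 2, 3, 4, 5, 6, 7, 8, 9, 10, 11, 12, 13}

Z △ X = {2, 3, 4, 7, 8, 9}
Y ∪ (Z △ X) = {2, 3, 4, 5, 6, 7, 8, 9, 10, 13}
Z ∩ Y = {4, 5, 8, 13}
(Z ∩ Y)^c = {1, 2, 3, 6, 7, 9, 10, 11, 12}
(Y ∪ (Z △ X)) ∪ (Z ∩ Y)^c = {1, 2, 3, 4, 5, 6, 7, 8, 9, 10, 11, 12, 13}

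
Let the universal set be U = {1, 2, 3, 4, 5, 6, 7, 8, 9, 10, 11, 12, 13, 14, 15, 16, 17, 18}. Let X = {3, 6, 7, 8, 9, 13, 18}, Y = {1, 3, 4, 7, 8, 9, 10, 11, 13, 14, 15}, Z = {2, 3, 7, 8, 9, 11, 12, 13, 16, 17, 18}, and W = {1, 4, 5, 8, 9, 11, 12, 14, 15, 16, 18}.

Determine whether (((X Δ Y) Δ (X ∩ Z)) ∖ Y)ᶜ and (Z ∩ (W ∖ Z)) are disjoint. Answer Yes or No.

Yes

X Δ Y = {1, 4, 6, 10, 11, 14, 15, 18}
X ∩ Z = {3, 7, 8, 9, 13, 18}
(X Δ Y) Δ (X ∩ Z) = {1, 3, 4, 6, 7, 8, 9, 10, 11, 13, 14, 15}
((X Δ Y) Δ (X ∩ Z)) ∖ Y = {6}
(((X Δ Y) Δ (X ∩ Z)) ∖ Y)ᶜ = {1, 2, 3, 4, 5, 7, 8, 9, 10, 11, 12, 13, 14, 15, 16, 17, 18}
W ∖ Z = {1, 4, 5, 14, 15}
Z ∩ (W ∖ Z) = {}
{1, 2, 3, 4, 5, 7, 8, 9, 10, 11, 12, 13, 14, 15, 16, 17, 18} and {} share no elements.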